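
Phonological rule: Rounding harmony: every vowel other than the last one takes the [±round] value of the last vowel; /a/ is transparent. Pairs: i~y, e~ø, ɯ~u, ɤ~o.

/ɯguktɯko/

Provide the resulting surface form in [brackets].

/ɯ/ harmonizes with /o/ ([+round]) → [u]
/ɯ/ harmonizes with /o/ ([+round]) → [u]

[uguktuko]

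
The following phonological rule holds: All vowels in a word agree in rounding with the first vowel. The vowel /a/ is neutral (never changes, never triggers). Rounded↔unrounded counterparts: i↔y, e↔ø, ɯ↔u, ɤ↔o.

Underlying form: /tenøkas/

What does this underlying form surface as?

/ø/ harmonizes with /e/ ([-round]) → [e]

[tenekas]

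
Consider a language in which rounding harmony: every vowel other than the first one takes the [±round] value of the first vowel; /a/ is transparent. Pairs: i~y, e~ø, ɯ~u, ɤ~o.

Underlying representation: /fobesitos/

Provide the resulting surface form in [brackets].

/e/ harmonizes with /o/ ([+round]) → [ø]
/i/ harmonizes with /o/ ([+round]) → [y]

[fobøsytos]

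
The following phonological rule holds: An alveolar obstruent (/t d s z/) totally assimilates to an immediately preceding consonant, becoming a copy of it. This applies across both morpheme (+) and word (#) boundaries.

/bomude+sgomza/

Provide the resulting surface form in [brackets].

[bomude+sgomma]

/z/ after /m/ → [m] (total assimilation)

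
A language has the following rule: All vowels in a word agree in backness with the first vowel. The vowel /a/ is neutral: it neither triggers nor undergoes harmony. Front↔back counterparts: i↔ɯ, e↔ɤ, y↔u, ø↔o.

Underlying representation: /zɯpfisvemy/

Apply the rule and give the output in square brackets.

[zɯpfɯsvɤmu]

/i/ harmonizes with /ɯ/ ([+back]) → [ɯ]
/e/ harmonizes with /ɯ/ ([+back]) → [ɤ]
/y/ harmonizes with /ɯ/ ([+back]) → [u]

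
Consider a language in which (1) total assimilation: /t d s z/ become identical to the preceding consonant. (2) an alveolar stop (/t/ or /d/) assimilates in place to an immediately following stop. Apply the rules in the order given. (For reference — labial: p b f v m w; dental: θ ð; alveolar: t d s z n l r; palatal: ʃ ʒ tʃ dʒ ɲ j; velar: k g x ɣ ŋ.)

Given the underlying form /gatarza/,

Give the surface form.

Rule 1: /z/ after /r/ → [r] (total assimilation)
After rule 1: gatarra
Rule 2: no segment meets the rule's conditions; no change.

[gatarra]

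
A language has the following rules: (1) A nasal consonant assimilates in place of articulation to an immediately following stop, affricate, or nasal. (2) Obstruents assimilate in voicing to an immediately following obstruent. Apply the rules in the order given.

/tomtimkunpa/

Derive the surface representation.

[tontiŋkumpa]

Rule 1: /m/ before /t/ (alveolar) → [n]
Rule 1: /m/ before /k/ (velar) → [ŋ]
Rule 1: /n/ before /p/ (labial) → [m]
After rule 1: tontiŋkumpa
Rule 2: no segment meets the rule's conditions; no change.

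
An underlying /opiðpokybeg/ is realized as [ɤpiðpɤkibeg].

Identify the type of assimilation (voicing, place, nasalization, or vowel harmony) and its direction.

/o/→[ɤ] /o/→[ɤ] /y/→[i].
Vowels agree with the last vowel, so the harmony is regressive.

vowel harmony, regressive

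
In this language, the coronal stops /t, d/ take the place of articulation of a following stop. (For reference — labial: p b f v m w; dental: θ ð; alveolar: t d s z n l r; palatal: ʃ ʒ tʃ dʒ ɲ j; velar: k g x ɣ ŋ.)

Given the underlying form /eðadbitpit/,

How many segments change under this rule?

/d/ before /b/ (labial) → [b]
/t/ before /p/ (labial) → [p]
2 segments change.

2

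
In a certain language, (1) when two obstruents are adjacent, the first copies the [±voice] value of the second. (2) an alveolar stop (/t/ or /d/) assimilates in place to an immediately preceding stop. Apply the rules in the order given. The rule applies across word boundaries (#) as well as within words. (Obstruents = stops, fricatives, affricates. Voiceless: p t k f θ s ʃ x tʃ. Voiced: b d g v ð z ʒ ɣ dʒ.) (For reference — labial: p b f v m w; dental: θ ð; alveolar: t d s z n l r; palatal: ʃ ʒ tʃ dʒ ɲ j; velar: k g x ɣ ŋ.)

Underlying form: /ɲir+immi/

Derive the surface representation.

Rule 1: no segment meets the rule's conditions; no change.
After rule 1: ɲir+immi
Rule 2: no segment meets the rule's conditions; no change.

[ɲir+immi]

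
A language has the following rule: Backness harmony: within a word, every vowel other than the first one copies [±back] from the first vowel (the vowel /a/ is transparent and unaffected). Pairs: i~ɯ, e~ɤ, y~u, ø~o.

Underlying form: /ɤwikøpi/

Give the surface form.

/i/ harmonizes with /ɤ/ ([+back]) → [ɯ]
/ø/ harmonizes with /ɤ/ ([+back]) → [o]
/i/ harmonizes with /ɤ/ ([+back]) → [ɯ]

[ɤwɯkopɯ]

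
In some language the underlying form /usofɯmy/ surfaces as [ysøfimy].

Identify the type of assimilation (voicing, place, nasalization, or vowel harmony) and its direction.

vowel harmony, regressive

/u/→[y] /o/→[ø] /ɯ/→[i].
Vowels agree with the last vowel, so the harmony is regressive.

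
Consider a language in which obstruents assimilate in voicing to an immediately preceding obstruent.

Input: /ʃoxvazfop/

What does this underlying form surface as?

/v/ after /x/ (voiceless) → [f]
/f/ after /z/ (voiced) → [v]

[ʃoxfazvop]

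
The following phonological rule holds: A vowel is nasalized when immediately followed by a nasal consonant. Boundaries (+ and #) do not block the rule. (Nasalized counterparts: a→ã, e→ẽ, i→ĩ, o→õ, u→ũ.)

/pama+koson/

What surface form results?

/a/ before nasal /m/ → [ã]
/o/ before nasal /n/ → [õ]

[pãma+kosõn]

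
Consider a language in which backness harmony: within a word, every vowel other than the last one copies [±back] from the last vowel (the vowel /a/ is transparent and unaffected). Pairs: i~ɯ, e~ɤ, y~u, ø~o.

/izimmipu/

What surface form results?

[ɯzɯmmɯpu]

/i/ harmonizes with /u/ ([+back]) → [ɯ]
/i/ harmonizes with /u/ ([+back]) → [ɯ]
/i/ harmonizes with /u/ ([+back]) → [ɯ]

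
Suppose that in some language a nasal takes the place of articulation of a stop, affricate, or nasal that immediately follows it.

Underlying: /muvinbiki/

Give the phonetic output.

[muvimbiki]

/n/ before /b/ (labial) → [m]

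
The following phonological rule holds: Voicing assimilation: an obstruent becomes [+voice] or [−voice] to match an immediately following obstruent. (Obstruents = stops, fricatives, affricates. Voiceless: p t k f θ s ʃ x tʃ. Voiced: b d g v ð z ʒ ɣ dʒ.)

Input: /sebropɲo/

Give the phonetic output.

no segment meets the rule's conditions; no change.

[sebropɲo]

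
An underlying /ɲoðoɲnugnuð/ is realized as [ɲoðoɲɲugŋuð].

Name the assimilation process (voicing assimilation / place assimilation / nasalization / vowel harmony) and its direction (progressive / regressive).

place assimilation, progressive

/n/→[ɲ] /n/→[ŋ].
Each target copies a feature from the preceding segment, so the direction is progressive.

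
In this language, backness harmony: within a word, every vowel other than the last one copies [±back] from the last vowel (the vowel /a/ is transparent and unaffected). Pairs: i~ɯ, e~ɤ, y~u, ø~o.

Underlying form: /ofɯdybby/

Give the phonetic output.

/o/ harmonizes with /y/ ([-back]) → [ø]
/ɯ/ harmonizes with /y/ ([-back]) → [i]

[øfidybby]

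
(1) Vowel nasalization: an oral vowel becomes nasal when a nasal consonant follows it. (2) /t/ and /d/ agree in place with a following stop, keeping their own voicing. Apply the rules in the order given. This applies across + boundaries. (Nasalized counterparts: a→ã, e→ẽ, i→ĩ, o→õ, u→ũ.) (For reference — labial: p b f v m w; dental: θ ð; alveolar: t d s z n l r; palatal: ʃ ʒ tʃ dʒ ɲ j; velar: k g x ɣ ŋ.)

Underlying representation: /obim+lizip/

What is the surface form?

[obĩm+lizip]

Rule 1: /i/ before nasal /m/ → [ĩ]
After rule 1: obĩm+lizip
Rule 2: no segment meets the rule's conditions; no change.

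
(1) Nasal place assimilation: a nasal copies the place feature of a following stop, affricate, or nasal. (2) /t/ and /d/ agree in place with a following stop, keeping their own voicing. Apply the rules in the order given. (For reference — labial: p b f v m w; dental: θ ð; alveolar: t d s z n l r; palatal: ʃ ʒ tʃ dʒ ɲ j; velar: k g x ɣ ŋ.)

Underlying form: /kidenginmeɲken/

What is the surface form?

[kideŋgimmeŋken]

Rule 1: /n/ before /g/ (velar) → [ŋ]
Rule 1: /n/ before /m/ (labial) → [m]
Rule 1: /ɲ/ before /k/ (velar) → [ŋ]
After rule 1: kideŋgimmeŋken
Rule 2: no segment meets the rule's conditions; no change.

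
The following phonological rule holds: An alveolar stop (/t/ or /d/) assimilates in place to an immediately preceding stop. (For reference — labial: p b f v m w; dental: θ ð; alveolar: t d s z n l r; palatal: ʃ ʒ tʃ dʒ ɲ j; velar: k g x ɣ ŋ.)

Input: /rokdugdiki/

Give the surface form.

/d/ after /k/ (velar) → [g]
/d/ after /g/ (velar) → [g]

[rokguggiki]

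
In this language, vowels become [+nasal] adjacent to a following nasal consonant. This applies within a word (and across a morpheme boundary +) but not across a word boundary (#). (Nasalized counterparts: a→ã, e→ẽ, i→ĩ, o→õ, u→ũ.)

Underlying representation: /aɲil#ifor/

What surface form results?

[ãɲil#ifor]

/a/ before nasal /ɲ/ → [ã]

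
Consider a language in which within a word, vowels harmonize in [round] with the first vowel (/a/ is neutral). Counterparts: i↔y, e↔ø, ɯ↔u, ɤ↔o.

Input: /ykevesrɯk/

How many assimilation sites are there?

3

/e/ harmonizes with /y/ ([+round]) → [ø]
/e/ harmonizes with /y/ ([+round]) → [ø]
/ɯ/ harmonizes with /y/ ([+round]) → [u]
3 segments change.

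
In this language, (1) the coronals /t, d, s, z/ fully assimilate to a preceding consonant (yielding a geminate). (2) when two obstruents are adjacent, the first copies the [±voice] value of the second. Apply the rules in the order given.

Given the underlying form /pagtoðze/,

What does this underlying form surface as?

Rule 1: /t/ after /g/ → [g] (total assimilation)
Rule 1: /z/ after /ð/ → [ð] (total assimilation)
After rule 1: paggoððe
Rule 2: no segment meets the rule's conditions; no change.

[paggoððe]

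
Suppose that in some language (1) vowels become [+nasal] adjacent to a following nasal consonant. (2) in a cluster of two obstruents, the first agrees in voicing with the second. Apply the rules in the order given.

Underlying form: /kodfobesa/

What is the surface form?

[kotfobesa]

Rule 1: no segment meets the rule's conditions; no change.
After rule 1: kodfobesa
Rule 2: /d/ before /f/ (voiceless) → [t]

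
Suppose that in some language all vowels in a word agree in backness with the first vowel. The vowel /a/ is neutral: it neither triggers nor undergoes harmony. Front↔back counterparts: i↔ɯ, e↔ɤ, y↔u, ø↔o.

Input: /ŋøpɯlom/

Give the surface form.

/ɯ/ harmonizes with /ø/ ([-back]) → [i]
/o/ harmonizes with /ø/ ([-back]) → [ø]

[ŋøpiløm]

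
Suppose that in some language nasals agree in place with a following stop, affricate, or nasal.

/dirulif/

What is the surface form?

no segment meets the rule's conditions; no change.

[dirulif]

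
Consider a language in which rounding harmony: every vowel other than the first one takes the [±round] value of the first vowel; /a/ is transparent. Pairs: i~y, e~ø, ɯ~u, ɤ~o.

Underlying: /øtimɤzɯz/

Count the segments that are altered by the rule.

/i/ harmonizes with /ø/ ([+round]) → [y]
/ɤ/ harmonizes with /ø/ ([+round]) → [o]
/ɯ/ harmonizes with /ø/ ([+round]) → [u]
3 segments change.

3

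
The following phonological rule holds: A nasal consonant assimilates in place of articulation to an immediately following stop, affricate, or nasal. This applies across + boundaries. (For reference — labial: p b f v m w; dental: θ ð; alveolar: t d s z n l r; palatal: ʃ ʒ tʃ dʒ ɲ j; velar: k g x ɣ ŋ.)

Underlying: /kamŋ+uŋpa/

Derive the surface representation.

[kaŋŋ+umpa]

/m/ before /ŋ/ (velar) → [ŋ]
/ŋ/ before /p/ (labial) → [m]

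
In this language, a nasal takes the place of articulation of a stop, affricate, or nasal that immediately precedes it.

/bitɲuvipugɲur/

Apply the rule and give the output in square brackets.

[bitnuvipugŋur]

/ɲ/ after /t/ (alveolar) → [n]
/ɲ/ after /g/ (velar) → [ŋ]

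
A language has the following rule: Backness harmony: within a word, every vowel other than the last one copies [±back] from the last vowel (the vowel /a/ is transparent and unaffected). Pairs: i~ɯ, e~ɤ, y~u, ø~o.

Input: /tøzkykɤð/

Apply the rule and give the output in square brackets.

/ø/ harmonizes with /ɤ/ ([+back]) → [o]
/y/ harmonizes with /ɤ/ ([+back]) → [u]

[tozkukɤð]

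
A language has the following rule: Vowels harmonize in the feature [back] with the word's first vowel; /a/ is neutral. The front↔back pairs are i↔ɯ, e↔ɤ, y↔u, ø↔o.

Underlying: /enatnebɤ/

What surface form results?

[enatnebe]

/ɤ/ harmonizes with /e/ ([-back]) → [e]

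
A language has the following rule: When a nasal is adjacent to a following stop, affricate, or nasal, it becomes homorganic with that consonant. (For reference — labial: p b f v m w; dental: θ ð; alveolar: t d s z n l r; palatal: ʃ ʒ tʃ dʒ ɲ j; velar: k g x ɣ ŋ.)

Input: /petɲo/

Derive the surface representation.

no segment meets the rule's conditions; no change.

[petɲo]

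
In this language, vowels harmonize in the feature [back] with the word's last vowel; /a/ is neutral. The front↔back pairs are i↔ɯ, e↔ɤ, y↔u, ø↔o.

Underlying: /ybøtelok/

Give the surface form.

/y/ harmonizes with /o/ ([+back]) → [u]
/ø/ harmonizes with /o/ ([+back]) → [o]
/e/ harmonizes with /o/ ([+back]) → [ɤ]

[ubotɤlok]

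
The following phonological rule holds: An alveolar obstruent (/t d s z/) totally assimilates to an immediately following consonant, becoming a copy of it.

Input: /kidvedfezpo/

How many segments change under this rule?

3

/d/ before /v/ → [v] (total assimilation)
/d/ before /f/ → [f] (total assimilation)
/z/ before /p/ → [p] (total assimilation)
3 segments change.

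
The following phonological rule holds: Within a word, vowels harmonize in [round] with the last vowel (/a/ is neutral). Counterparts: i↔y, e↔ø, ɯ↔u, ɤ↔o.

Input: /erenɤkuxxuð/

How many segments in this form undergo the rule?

/e/ harmonizes with /u/ ([+round]) → [ø]
/e/ harmonizes with /u/ ([+round]) → [ø]
/ɤ/ harmonizes with /u/ ([+round]) → [o]
3 segments change.

3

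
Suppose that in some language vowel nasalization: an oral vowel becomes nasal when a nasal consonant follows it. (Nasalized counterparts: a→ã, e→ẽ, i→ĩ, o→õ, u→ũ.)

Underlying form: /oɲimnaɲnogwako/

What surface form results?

[õɲĩmnãɲnogwako]

/o/ before nasal /ɲ/ → [õ]
/i/ before nasal /m/ → [ĩ]
/a/ before nasal /ɲ/ → [ã]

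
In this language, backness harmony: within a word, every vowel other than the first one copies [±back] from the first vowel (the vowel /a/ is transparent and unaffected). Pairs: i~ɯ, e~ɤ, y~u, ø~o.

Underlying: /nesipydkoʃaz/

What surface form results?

[nesipydkøʃaz]

/o/ harmonizes with /e/ ([-back]) → [ø]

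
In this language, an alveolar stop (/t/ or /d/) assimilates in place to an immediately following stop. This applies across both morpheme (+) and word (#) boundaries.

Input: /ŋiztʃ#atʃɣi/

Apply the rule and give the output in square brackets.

no segment meets the rule's conditions; no change.

[ŋiztʃ#atʃɣi]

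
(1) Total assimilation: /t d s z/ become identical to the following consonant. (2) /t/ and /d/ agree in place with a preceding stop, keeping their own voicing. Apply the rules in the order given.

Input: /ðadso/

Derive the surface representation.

[ðasso]

Rule 1: /d/ before /s/ → [s] (total assimilation)
After rule 1: ðasso
Rule 2: no segment meets the rule's conditions; no change.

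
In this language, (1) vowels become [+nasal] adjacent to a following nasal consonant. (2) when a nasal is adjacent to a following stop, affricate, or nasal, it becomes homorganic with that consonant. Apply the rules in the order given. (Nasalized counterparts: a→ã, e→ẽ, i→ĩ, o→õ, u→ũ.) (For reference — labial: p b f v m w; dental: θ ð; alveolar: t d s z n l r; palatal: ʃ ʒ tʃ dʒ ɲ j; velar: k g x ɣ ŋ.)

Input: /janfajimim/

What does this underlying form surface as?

[jãnfajĩmĩm]

Rule 1: /a/ before nasal /n/ → [ã]
Rule 1: /i/ before nasal /m/ → [ĩ]
Rule 1: /i/ before nasal /m/ → [ĩ]
After rule 1: jãnfajĩmĩm
Rule 2: no segment meets the rule's conditions; no change.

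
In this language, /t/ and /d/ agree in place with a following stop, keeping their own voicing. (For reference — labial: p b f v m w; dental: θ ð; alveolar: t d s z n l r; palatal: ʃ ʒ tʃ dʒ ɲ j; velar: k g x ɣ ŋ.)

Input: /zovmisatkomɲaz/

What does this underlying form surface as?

[zovmisakkomɲaz]

/t/ before /k/ (velar) → [k]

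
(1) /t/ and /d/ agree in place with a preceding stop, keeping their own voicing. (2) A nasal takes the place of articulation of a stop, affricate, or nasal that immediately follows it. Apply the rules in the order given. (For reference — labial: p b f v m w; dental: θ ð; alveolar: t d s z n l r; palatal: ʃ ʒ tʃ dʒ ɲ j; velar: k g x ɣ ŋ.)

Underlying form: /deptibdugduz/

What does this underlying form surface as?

Rule 1: /t/ after /p/ (labial) → [p]
Rule 1: /d/ after /b/ (labial) → [b]
Rule 1: /d/ after /g/ (velar) → [g]
After rule 1: deppibbugguz
Rule 2: no segment meets the rule's conditions; no change.

[deppibbugguz]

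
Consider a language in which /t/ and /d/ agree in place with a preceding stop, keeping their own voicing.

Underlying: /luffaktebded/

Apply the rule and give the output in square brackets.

/t/ after /k/ (velar) → [k]
/d/ after /b/ (labial) → [b]

[luffakkebbed]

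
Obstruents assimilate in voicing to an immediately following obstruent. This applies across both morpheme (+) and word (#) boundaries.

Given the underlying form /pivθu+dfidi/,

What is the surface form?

[pifθu+tfidi]

/v/ before /θ/ (voiceless) → [f]
/d/ before /f/ (voiceless) → [t]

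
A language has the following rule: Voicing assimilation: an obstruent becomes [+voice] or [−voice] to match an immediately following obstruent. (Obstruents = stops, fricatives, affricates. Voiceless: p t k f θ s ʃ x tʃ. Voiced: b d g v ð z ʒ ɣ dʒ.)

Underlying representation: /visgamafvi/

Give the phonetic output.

/s/ before /g/ (voiced) → [z]
/f/ before /v/ (voiced) → [v]

[vizgamavvi]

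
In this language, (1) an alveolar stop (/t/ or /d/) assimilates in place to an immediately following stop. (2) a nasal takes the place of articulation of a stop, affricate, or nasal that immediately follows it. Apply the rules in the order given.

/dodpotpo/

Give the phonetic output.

[dobpoppo]

Rule 1: /d/ before /p/ (labial) → [b]
Rule 1: /t/ before /p/ (labial) → [p]
After rule 1: dobpoppo
Rule 2: no segment meets the rule's conditions; no change.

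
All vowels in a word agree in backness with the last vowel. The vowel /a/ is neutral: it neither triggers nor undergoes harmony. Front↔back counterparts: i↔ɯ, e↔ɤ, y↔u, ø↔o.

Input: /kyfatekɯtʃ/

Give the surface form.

[kufatɤkɯtʃ]

/y/ harmonizes with /ɯ/ ([+back]) → [u]
/e/ harmonizes with /ɯ/ ([+back]) → [ɤ]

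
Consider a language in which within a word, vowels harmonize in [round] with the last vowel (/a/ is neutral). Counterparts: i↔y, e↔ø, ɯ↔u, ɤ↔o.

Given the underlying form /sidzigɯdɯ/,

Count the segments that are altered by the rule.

No segment meets the rule's conditions.

0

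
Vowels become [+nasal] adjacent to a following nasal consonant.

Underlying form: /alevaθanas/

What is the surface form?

/a/ before nasal /n/ → [ã]

[alevaθãnas]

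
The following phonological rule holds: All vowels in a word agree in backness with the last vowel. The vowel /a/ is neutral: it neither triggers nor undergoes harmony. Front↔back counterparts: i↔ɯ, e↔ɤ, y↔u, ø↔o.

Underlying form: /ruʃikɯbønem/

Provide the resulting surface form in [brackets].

[ryʃikibønem]

/u/ harmonizes with /e/ ([-back]) → [y]
/ɯ/ harmonizes with /e/ ([-back]) → [i]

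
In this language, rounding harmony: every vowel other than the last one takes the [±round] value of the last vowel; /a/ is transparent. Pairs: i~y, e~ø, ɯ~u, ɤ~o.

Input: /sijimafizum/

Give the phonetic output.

/i/ harmonizes with /u/ ([+round]) → [y]
/i/ harmonizes with /u/ ([+round]) → [y]
/i/ harmonizes with /u/ ([+round]) → [y]

[syjymafyzum]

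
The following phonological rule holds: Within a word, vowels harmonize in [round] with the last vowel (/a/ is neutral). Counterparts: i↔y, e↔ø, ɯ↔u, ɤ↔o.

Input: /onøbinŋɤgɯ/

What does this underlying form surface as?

[ɤnebinŋɤgɯ]

/o/ harmonizes with /ɯ/ ([-round]) → [ɤ]
/ø/ harmonizes with /ɯ/ ([-round]) → [e]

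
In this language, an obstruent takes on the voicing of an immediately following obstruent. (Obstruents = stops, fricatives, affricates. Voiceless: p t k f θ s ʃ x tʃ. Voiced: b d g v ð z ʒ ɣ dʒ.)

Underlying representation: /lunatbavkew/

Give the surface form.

/t/ before /b/ (voiced) → [d]
/v/ before /k/ (voiceless) → [f]

[lunadbafkew]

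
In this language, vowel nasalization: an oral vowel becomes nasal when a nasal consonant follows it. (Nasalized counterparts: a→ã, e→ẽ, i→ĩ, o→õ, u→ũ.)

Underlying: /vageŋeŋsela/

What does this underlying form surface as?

/e/ before nasal /ŋ/ → [ẽ]
/e/ before nasal /ŋ/ → [ẽ]

[vagẽŋẽŋsela]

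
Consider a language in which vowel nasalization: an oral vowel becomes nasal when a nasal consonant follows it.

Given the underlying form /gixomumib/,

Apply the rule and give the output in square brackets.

/o/ before nasal /m/ → [õ]
/u/ before nasal /m/ → [ũ]

[gixõmũmib]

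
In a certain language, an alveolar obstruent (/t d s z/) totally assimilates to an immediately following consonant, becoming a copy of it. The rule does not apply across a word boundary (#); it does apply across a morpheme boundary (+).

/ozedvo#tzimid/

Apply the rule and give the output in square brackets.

/d/ before /v/ → [v] (total assimilation)
/t/ before /z/ → [z] (total assimilation)

[ozevvo#zzimid]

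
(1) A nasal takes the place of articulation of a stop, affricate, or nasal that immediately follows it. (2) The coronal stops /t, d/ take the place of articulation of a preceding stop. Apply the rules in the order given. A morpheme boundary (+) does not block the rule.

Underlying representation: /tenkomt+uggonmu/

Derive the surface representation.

Rule 1: /n/ before /k/ (velar) → [ŋ]
Rule 1: /m/ before /t/ (alveolar) → [n]
Rule 1: /n/ before /m/ (labial) → [m]
After rule 1: teŋkont+uggommu
Rule 2: no segment meets the rule's conditions; no change.

[teŋkont+uggommu]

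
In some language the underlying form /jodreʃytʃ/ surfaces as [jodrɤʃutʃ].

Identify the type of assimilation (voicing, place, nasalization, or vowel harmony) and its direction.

vowel harmony, progressive

/e/→[ɤ] /y/→[u].
Vowels agree with the first vowel, so the harmony is progressive.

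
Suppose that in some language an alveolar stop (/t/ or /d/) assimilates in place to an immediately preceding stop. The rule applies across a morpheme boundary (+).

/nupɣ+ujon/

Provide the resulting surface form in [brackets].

no segment meets the rule's conditions; no change.

[nupɣ+ujon]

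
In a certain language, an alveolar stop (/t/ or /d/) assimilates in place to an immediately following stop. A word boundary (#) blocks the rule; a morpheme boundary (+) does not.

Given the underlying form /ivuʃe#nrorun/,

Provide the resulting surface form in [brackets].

[ivuʃe#nrorun]

no segment meets the rule's conditions; no change.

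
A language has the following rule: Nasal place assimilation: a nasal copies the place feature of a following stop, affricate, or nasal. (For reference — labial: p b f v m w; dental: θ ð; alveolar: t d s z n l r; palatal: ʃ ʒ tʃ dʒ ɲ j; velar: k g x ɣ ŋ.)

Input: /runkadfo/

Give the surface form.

[ruŋkadfo]

/n/ before /k/ (velar) → [ŋ]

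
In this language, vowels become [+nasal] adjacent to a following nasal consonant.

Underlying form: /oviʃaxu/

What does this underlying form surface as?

no segment meets the rule's conditions; no change.

[oviʃaxu]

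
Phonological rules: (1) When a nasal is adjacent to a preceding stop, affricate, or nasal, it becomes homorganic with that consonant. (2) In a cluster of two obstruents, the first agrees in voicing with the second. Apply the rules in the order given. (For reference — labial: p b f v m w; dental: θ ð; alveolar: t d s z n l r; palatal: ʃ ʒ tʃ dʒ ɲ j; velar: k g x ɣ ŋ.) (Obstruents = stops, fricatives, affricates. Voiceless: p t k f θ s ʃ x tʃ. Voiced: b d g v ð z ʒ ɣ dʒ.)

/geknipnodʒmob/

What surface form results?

Rule 1: /n/ after /k/ (velar) → [ŋ]
Rule 1: /n/ after /p/ (labial) → [m]
Rule 1: /m/ after /dʒ/ (palatal) → [ɲ]
After rule 1: gekŋipmodʒɲob
Rule 2: no segment meets the rule's conditions; no change.

[gekŋipmodʒɲob]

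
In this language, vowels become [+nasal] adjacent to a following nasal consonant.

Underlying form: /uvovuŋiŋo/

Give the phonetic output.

/u/ before nasal /ŋ/ → [ũ]
/i/ before nasal /ŋ/ → [ĩ]

[uvovũŋĩŋo]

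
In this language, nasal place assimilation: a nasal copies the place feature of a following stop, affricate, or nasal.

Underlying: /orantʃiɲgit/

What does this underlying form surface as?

[oraɲtʃiŋgit]

/n/ before /tʃ/ (palatal) → [ɲ]
/ɲ/ before /g/ (velar) → [ŋ]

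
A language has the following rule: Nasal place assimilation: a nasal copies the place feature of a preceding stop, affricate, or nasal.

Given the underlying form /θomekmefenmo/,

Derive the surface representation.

/m/ after /k/ (velar) → [ŋ]
/m/ after /n/ (alveolar) → [n]

[θomekŋefenno]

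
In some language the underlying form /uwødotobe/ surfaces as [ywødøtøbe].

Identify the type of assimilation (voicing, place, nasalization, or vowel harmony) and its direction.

vowel harmony, regressive

/u/→[y] /o/→[ø] /o/→[ø].
Vowels agree with the last vowel, so the harmony is regressive.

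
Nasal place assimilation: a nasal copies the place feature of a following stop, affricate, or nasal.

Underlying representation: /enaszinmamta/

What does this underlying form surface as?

[enaszimmanta]

/n/ before /m/ (labial) → [m]
/m/ before /t/ (alveolar) → [n]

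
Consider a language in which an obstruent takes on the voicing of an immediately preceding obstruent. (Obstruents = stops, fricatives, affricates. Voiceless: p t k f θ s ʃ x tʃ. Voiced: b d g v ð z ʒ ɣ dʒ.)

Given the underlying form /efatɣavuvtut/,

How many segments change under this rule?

2

/ɣ/ after /t/ (voiceless) → [x]
/t/ after /v/ (voiced) → [d]
2 segments change.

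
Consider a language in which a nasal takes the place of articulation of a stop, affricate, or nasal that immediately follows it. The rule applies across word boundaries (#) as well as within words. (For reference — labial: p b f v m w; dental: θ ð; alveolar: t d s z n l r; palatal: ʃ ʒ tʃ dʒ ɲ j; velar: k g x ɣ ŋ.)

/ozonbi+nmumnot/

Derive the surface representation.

/n/ before /b/ (labial) → [m]
/n/ before /m/ (labial) → [m]
/m/ before /n/ (alveolar) → [n]

[ozombi+mmunnot]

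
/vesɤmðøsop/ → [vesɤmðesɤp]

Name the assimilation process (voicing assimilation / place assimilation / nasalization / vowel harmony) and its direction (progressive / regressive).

/ø/→[e] /o/→[ɤ].
Vowels agree with the first vowel, so the harmony is progressive.

vowel harmony, progressive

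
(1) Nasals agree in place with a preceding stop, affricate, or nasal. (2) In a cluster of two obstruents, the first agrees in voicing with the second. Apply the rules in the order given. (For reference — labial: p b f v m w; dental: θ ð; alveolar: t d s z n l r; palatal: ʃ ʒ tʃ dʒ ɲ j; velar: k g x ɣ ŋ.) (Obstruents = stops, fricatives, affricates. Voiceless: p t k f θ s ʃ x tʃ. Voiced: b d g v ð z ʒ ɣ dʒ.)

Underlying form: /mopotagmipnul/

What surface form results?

[mopotagŋipmul]

Rule 1: /m/ after /g/ (velar) → [ŋ]
Rule 1: /n/ after /p/ (labial) → [m]
After rule 1: mopotagŋipmul
Rule 2: no segment meets the rule's conditions; no change.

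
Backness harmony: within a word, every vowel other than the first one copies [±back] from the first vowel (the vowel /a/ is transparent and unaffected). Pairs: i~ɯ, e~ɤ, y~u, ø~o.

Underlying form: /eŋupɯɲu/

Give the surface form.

[eŋypiɲy]

/u/ harmonizes with /e/ ([-back]) → [y]
/ɯ/ harmonizes with /e/ ([-back]) → [i]
/u/ harmonizes with /e/ ([-back]) → [y]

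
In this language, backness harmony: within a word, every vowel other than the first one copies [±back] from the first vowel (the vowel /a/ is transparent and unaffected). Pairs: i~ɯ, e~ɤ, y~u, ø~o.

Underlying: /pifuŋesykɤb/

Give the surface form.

[pifyŋesykeb]

/u/ harmonizes with /i/ ([-back]) → [y]
/ɤ/ harmonizes with /i/ ([-back]) → [e]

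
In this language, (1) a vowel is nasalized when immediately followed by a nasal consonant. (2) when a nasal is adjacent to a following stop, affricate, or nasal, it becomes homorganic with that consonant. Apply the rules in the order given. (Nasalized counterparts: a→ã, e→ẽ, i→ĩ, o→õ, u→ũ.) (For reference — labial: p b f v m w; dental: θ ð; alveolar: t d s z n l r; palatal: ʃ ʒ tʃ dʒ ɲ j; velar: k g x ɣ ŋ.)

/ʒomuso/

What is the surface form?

Rule 1: /o/ before nasal /m/ → [õ]
After rule 1: ʒõmuso
Rule 2: no segment meets the rule's conditions; no change.

[ʒõmuso]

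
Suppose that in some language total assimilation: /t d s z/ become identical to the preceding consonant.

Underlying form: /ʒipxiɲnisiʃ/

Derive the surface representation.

[ʒipxiɲnisiʃ]

no segment meets the rule's conditions; no change.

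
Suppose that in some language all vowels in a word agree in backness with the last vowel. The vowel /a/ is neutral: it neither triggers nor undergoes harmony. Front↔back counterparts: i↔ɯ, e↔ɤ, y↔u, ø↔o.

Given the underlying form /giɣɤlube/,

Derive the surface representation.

/ɤ/ harmonizes with /e/ ([-back]) → [e]
/u/ harmonizes with /e/ ([-back]) → [y]

[giɣelybe]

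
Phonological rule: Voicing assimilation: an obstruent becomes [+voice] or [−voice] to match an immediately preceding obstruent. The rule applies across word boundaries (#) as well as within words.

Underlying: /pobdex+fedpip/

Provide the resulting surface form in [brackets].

/p/ after /d/ (voiced) → [b]

[pobdex+fedbip]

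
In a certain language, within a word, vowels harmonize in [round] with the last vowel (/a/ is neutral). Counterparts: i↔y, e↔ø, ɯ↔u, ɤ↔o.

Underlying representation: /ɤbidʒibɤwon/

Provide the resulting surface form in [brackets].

/ɤ/ harmonizes with /o/ ([+round]) → [o]
/i/ harmonizes with /o/ ([+round]) → [y]
/i/ harmonizes with /o/ ([+round]) → [y]
/ɤ/ harmonizes with /o/ ([+round]) → [o]

[obydʒybowon]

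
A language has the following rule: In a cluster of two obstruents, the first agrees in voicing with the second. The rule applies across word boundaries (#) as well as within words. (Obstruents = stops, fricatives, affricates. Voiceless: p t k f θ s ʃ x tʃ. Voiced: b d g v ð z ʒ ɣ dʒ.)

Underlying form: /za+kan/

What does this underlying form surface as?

no segment meets the rule's conditions; no change.

[za+kan]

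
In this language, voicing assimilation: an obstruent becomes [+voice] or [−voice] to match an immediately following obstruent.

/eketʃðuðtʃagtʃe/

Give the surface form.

/tʃ/ before /ð/ (voiced) → [dʒ]
/ð/ before /tʃ/ (voiceless) → [θ]
/g/ before /tʃ/ (voiceless) → [k]

[ekedʒðuθtʃaktʃe]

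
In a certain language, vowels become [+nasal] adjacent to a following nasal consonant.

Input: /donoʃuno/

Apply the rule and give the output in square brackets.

/o/ before nasal /n/ → [õ]
/u/ before nasal /n/ → [ũ]

[dõnoʃũno]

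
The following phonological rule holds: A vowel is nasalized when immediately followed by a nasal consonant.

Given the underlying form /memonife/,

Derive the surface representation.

/e/ before nasal /m/ → [ẽ]
/o/ before nasal /n/ → [õ]

[mẽmõnife]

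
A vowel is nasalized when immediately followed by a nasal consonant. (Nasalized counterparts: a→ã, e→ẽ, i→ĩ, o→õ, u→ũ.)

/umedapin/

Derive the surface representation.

[ũmedapĩn]

/u/ before nasal /m/ → [ũ]
/i/ before nasal /n/ → [ĩ]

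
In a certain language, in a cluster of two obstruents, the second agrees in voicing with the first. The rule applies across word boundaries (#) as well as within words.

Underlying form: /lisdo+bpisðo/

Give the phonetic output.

[listo+bbisθo]

/d/ after /s/ (voiceless) → [t]
/p/ after /b/ (voiced) → [b]
/ð/ after /s/ (voiceless) → [θ]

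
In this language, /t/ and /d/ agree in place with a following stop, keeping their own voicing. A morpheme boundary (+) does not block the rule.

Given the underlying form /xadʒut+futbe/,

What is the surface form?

/t/ before /b/ (labial) → [p]

[xadʒut+fupbe]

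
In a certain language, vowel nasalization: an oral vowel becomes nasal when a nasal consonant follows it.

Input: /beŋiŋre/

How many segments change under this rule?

/e/ before nasal /ŋ/ → [ẽ]
/i/ before nasal /ŋ/ → [ĩ]
2 segments change.

2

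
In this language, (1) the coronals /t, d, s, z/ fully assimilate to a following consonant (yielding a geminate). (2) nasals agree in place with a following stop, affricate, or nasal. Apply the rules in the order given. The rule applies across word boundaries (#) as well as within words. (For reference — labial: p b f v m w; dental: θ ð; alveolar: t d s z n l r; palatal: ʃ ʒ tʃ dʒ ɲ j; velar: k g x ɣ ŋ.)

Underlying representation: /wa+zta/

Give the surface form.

[wa+tta]

Rule 1: /z/ before /t/ → [t] (total assimilation)
After rule 1: wa+tta
Rule 2: no segment meets the rule's conditions; no change.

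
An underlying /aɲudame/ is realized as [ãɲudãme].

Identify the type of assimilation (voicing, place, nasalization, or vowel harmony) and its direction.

/a/→[ã] /a/→[ã].
Each target copies a feature from the following segment, so the direction is regressive.

nasalization, regressive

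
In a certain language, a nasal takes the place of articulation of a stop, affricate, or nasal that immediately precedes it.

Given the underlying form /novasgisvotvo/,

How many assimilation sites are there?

0

No segment meets the rule's conditions.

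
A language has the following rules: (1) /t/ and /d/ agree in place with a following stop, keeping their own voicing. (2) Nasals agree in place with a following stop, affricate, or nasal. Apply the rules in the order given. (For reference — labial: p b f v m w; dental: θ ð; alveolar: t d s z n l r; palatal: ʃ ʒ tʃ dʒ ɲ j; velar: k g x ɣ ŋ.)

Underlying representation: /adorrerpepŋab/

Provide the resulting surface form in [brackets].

Rule 1: no segment meets the rule's conditions; no change.
After rule 1: adorrerpepŋab
Rule 2: no segment meets the rule's conditions; no change.

[adorrerpepŋab]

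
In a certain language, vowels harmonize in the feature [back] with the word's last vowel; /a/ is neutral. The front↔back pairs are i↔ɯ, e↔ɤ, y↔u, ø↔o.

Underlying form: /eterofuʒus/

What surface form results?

[ɤtɤrofuʒus]

/e/ harmonizes with /u/ ([+back]) → [ɤ]
/e/ harmonizes with /u/ ([+back]) → [ɤ]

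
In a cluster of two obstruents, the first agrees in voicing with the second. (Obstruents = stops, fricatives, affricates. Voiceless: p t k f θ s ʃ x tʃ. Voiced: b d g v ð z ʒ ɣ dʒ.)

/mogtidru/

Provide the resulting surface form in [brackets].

[moktidru]

/g/ before /t/ (voiceless) → [k]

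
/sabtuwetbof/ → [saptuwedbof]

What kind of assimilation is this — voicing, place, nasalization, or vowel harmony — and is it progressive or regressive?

voicing assimilation, regressive

/b/→[p] /t/→[d].
Each target copies a feature from the following segment, so the direction is regressive.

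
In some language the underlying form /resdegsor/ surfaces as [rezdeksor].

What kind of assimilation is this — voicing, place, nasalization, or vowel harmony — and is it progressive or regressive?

/s/→[z] /g/→[k].
Each target copies a feature from the following segment, so the direction is regressive.

voicing assimilation, regressive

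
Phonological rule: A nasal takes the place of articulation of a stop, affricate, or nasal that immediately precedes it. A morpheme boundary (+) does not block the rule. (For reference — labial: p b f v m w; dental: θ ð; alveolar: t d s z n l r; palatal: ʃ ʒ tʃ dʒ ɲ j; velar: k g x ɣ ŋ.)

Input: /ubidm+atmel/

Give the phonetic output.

[ubidn+atnel]

/m/ after /d/ (alveolar) → [n]
/m/ after /t/ (alveolar) → [n]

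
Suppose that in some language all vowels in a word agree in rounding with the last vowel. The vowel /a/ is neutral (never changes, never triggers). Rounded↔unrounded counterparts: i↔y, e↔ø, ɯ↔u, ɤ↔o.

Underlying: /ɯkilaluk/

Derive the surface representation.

[ukylaluk]

/ɯ/ harmonizes with /u/ ([+round]) → [u]
/i/ harmonizes with /u/ ([+round]) → [y]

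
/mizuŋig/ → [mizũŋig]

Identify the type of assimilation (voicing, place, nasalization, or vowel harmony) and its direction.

/u/→[ũ].
Each target copies a feature from the following segment, so the direction is regressive.

nasalization, regressive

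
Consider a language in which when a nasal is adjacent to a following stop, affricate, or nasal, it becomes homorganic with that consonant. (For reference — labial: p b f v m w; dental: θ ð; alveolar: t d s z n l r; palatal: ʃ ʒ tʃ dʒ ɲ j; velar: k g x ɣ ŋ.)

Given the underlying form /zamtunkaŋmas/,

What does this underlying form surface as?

/m/ before /t/ (alveolar) → [n]
/n/ before /k/ (velar) → [ŋ]
/ŋ/ before /m/ (labial) → [m]

[zantuŋkammas]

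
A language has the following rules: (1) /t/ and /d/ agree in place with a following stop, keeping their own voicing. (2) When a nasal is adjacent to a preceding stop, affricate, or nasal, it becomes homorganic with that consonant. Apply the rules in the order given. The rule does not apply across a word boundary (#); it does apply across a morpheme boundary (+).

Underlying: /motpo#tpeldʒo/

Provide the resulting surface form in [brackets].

Rule 1: /t/ before /p/ (labial) → [p]
Rule 1: /t/ before /p/ (labial) → [p]
After rule 1: moppo#ppeldʒo
Rule 2: no segment meets the rule's conditions; no change.

[moppo#ppeldʒo]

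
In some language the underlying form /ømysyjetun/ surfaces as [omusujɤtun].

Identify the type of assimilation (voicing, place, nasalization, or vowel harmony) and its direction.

vowel harmony, regressive

/ø/→[o] /y/→[u] /y/→[u] /e/→[ɤ].
Vowels agree with the last vowel, so the harmony is regressive.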